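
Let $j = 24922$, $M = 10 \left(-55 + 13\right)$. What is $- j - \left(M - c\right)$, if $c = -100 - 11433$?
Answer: $-36035$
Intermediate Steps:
$M = -420$ ($M = 10 \left(-42\right) = -420$)
$c = -11533$
$- j - \left(M - c\right) = \left(-1\right) 24922 - 11113 = -24922 + \left(420 - 11533\right) = -24922 - 11113 = -36035$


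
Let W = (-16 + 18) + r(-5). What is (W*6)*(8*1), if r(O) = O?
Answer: -144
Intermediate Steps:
W = -3 (W = (-16 + 18) - 5 = 2 - 5 = -3)
(W*6)*(8*1) = (-3*6)*(8*1) = -18*8 = -144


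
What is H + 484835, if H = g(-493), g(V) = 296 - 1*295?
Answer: 484836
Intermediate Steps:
g(V) = 1 (g(V) = 296 - 295 = 1)
H = 1
H + 484835 = 1 + 484835 = 484836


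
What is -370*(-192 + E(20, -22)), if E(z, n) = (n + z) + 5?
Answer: 69930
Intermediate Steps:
E(z, n) = 5 + n + z
-370*(-192 + E(20, -22)) = -370*(-192 + (5 - 22 + 20)) = -370*(-192 + 3) = -370*(-189) = 69930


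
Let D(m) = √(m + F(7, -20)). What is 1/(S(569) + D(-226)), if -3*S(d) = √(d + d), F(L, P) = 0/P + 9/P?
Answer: -30/(10*√1138 - 3*I*√22645) ≈ -0.031864 - 0.042642*I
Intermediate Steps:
F(L, P) = 9/P (F(L, P) = 0 + 9/P = 9/P)
D(m) = √(-9/20 + m) (D(m) = √(m + 9/(-20)) = √(m + 9*(-1/20)) = √(m - 9/20) = √(-9/20 + m))
S(d) = -√2*√d/3 (S(d) = -√(d + d)/3 = -√2*√d/3)
1/(S(569) + D(-226)) = 1/(-√2*√569/3 + √(-45 + 100*(-226))/10) = 1/(-√1138/3 + √(-45 - 22600)/10) = 1/(-√1138/3 + √(-22645)/10) = 1/(-√1138/3 + (I*√22645)/10) = 1/(-√1138/3 + I*√22645/10)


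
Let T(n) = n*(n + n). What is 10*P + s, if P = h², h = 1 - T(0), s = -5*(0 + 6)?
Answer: -20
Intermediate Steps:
s = -30 (s = -5*6 = -30)
T(n) = 2*n² (T(n) = n*(2*n) = 2*n²)
h = 1 (h = 1 - 2*0² = 1 - 2*0 = 1 - 1*0 = 1 + 0 = 1)
P = 1 (P = 1² = 1)
10*P + s = 10*1 - 30 = 10 - 30 = -20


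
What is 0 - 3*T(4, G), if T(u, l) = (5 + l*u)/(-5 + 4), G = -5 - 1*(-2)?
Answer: -21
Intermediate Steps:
G = -3 (G = -5 + 2 = -3)
T(u, l) = -5 - l*u (T(u, l) = (5 + l*u)/(-1) = (5 + l*u)*(-1) = -5 - l*u)
0 - 3*T(4, G) = 0 - 3*(-5 - 1*(-3)*4) = 0 - 3*(-5 + 12) = 0 - 3*7 = 0 - 21 = -21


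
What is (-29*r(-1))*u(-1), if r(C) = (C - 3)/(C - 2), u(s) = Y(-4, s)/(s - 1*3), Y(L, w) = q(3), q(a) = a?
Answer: 29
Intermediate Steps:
Y(L, w) = 3
u(s) = 3/(-3 + s) (u(s) = 3/(s - 1*3) = 3/(s - 3) = 3/(-3 + s))
r(C) = (-3 + C)/(-2 + C)
(-29*r(-1))*u(-1) = (-29*(-3 - 1)/(-2 - 1))*(3/(-3 - 1)) = (-29*(-4)/(-3))*(3/(-4)) = (-(-29)*(-4)/3)*(3*(-¼)) = -29*4/3*(-¾) = -116/3*(-¾) = 29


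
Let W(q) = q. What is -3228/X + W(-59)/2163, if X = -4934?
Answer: 3345529/5336121 ≈ 0.62696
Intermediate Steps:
-3228/X + W(-59)/2163 = -3228/(-4934) - 59/2163 = -3228*(-1/4934) - 59*1/2163 = 1614/2467 - 59/2163 = 3345529/5336121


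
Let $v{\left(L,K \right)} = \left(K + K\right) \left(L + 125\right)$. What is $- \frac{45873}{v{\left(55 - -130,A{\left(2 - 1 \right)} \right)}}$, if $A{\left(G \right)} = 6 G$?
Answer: $- \frac{15291}{1240} \approx -12.331$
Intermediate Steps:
$v{\left(L,K \right)} = 2 K \left(125 + L\right)$
$- \frac{45873}{v{\left(55 - -130,A{\left(2 - 1 \right)} \right)}} = - \frac{45873}{2 \cdot 6 \left(2 - 1\right) \left(125 + \left(55 - -130\right)\right)} = - \frac{45873}{2 \cdot 6 \cdot 1 \left(125 + \left(55 + 130\right)\right)} = - \frac{45873}{2 \cdot 6 \left(125 + 185\right)} = - \frac{45873}{2 \cdot 6 \cdot 310} = - \frac{45873}{3720} = \left(-45873\right) \frac{1}{3720} = - \frac{15291}{1240}$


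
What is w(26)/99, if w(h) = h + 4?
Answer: 10/33 ≈ 0.30303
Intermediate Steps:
w(h) = 4 + h
w(26)/99 = (4 + 26)/99 = 30*(1/99) = 10/33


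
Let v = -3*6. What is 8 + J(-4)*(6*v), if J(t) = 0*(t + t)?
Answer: 8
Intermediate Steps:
v = -18
J(t) = 0 (J(t) = 0*(2*t) = 0)
8 + J(-4)*(6*v) = 8 + 0*(6*(-18)) = 8 + 0*(-108) = 8 + 0 = 8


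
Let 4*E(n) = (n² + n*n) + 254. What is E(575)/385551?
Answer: 165376/385551 ≈ 0.42893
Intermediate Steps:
E(n) = 127/2 + n²/2 (E(n) = ((n² + n*n) + 254)/4 = ((n² + n²) + 254)/4 = (2*n² + 254)/4 = (254 + 2*n²)/4 = 127/2 + n²/2)
E(575)/385551 = (127/2 + (½)*575²)/385551 = (127/2 + (½)*330625)*(1/385551) = (127/2 + 330625/2)*(1/385551) = 165376*(1/385551) = 165376/385551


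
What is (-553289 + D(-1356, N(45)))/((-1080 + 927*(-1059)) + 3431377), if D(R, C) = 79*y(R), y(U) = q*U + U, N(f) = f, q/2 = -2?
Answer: -231917/2448604 ≈ -0.094714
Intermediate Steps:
q = -4 (q = 2*(-2) = -4)
y(U) = -3*U (y(U) = -4*U + U = -3*U)
D(R, C) = -237*R (D(R, C) = 79*(-3*R) = -237*R)
(-553289 + D(-1356, N(45)))/((-1080 + 927*(-1059)) + 3431377) = (-553289 - 237*(-1356))/((-1080 + 927*(-1059)) + 3431377) = (-553289 + 321372)/((-1080 - 981693) + 3431377) = -231917/(-982773 + 3431377) = -231917/2448604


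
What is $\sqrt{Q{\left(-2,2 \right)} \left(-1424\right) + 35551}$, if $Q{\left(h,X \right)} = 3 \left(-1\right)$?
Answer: $\sqrt{39823} \approx 199.56$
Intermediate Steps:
$Q{\left(h,X \right)} = -3$
$\sqrt{Q{\left(-2,2 \right)} \left(-1424\right) + 35551} = \sqrt{\left(-3\right) \left(-1424\right) + 35551} = \sqrt{4272 + 35551} = \sqrt{39823}$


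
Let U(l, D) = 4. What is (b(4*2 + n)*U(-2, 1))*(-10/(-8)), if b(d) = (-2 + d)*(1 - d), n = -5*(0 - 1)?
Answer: -660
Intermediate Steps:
n = 5 (n = -5*(-1) = 5)
b(d) = (1 - d)*(-2 + d)
(b(4*2 + n)*U(-2, 1))*(-10/(-8)) = ((-2 - (4*2 + 5)² + 3*(4*2 + 5))*4)*(-10/(-8)) = ((-2 - (8 + 5)² + 3*(8 + 5))*4)*(-10*(-⅛)) = ((-2 - 1*13² + 3*13)*4)*(5/4) = ((-2 - 1*169 + 39)*4)*(5/4) = ((-2 - 169 + 39)*4)*(5/4) = -132*4*(5/4) = -528*5/4 = -660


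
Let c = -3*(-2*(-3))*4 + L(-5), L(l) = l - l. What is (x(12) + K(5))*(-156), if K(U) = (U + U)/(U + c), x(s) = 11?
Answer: -113412/67 ≈ -1692.7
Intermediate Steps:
L(l) = 0
c = -72 (c = -3*(-2*(-3))*4 + 0 = -18*4 + 0 = -3*24 + 0 = -72 + 0 = -72)
K(U) = 2*U/(-72 + U) (K(U) = (U + U)/(U - 72) = (2*U)/(-72 + U) = 2*U/(-72 + U))
(x(12) + K(5))*(-156) = (11 + 2*5/(-72 + 5))*(-156) = (11 + 2*5/(-67))*(-156) = (11 + 2*5*(-1/67))*(-156) = (11 - 10/67)*(-156) = (727/67)*(-156) = -113412/67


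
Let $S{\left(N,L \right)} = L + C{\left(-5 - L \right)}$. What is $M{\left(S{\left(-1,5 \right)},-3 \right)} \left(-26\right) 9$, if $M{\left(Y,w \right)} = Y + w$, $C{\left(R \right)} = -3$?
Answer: $234$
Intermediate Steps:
$S{\left(N,L \right)} = -3 + L$ ($S{\left(N,L \right)} = L - 3 = -3 + L$)
$M{\left(S{\left(-1,5 \right)},-3 \right)} \left(-26\right) 9 = \left(\left(-3 + 5\right) - 3\right) \left(-26\right) 9 = \left(2 - 3\right) \left(-26\right) 9 = \left(-1\right) \left(-26\right) 9 = 26 \cdot 9 = 234$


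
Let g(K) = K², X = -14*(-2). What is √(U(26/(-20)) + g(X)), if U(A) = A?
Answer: √78270/10 ≈ 27.977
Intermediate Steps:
X = 28
√(U(26/(-20)) + g(X)) = √(26/(-20) + 28²) = √(26*(-1/20) + 784) = √(-13/10 + 784) = √(7827/10) = √78270/10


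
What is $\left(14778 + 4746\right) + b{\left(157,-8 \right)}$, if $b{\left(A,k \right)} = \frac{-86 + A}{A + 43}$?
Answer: $\frac{3904871}{200} \approx 19524.0$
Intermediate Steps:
$b{\left(A,k \right)} = \frac{-86 + A}{43 + A}$
$\left(14778 + 4746\right) + b{\left(157,-8 \right)} = \left(14778 + 4746\right) + \frac{-86 + 157}{43 + 157} = 19524 + \frac{1}{200} \cdot 71 = 19524 + \frac{71}{200} = \frac{3904871}{200}$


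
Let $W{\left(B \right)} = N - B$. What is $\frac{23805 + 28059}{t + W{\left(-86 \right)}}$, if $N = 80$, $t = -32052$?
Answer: $- \frac{25932}{15943} \approx -1.6265$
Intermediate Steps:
$W{\left(B \right)} = 80 - B$
$\frac{23805 + 28059}{t + W{\left(-86 \right)}} = \frac{23805 + 28059}{-32052 + \left(80 - -86\right)} = \frac{51864}{-32052 + \left(80 + 86\right)} = \frac{51864}{-32052 + 166} = \frac{51864}{-31886} = 51864 \left(- \frac{1}{31886}\right) = - \frac{25932}{15943}$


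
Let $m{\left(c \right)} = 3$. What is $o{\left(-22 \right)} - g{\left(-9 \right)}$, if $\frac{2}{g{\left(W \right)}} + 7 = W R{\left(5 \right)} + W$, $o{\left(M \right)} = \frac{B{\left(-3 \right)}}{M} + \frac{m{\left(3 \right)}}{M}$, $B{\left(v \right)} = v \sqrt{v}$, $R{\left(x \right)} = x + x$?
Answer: $- \frac{137}{1166} + \frac{3 i \sqrt{3}}{22} \approx -0.1175 + 0.23619 i$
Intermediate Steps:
$R{\left(x \right)} = 2 x$
$B{\left(v \right)} = v^{\frac{3}{2}}$
$o{\left(M \right)} = \frac{3}{M} - \frac{3 i \sqrt{3}}{M}$ ($o{\left(M \right)} = \frac{\left(-3\right)^{\frac{3}{2}}}{M} + \frac{3}{M} = \frac{\left(-3\right) i \sqrt{3}}{M} + \frac{3}{M} = - \frac{3 i \sqrt{3}}{M} + \frac{3}{M} = \frac{3}{M} - \frac{3 i \sqrt{3}}{M}$)
$g{\left(W \right)} = \frac{2}{-7 + 11 W}$ ($g{\left(W \right)} = \frac{2}{-7 + \left(W 2 \cdot 5 + W\right)} = \frac{2}{-7 + \left(W 10 + W\right)} = \frac{2}{-7 + \left(10 W + W\right)} = \frac{2}{-7 + 11 W}$)
$o{\left(-22 \right)} - g{\left(-9 \right)} = \frac{3 \left(1 - i \sqrt{3}\right)}{-22} - \frac{2}{-7 + 11 \left(-9\right)} = 3 \left(- \frac{1}{22}\right) \left(1 - i \sqrt{3}\right) - \frac{2}{-7 - 99} = \left(- \frac{3}{22} + \frac{3 i \sqrt{3}}{22}\right) - \frac{2}{-106} = \left(- \frac{3}{22} + \frac{3 i \sqrt{3}}{22}\right) - 2 \left(- \frac{1}{106}\right) = \left(- \frac{3}{22} + \frac{3 i \sqrt{3}}{22}\right) - - \frac{1}{53} = \left(- \frac{3}{22} + \frac{3 i \sqrt{3}}{22}\right) + \frac{1}{53} = - \frac{137}{1166} + \frac{3 i \sqrt{3}}{22}$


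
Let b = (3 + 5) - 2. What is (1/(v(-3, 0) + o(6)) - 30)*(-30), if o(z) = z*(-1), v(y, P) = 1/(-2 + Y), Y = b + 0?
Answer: 20820/23 ≈ 905.22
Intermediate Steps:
b = 6 (b = 8 - 2 = 6)
Y = 6 (Y = 6 + 0 = 6)
v(y, P) = ¼ (v(y, P) = 1/(-2 + 6) = 1/4 = ¼)
o(z) = -z
(1/(v(-3, 0) + o(6)) - 30)*(-30) = (1/(¼ - 1*6) - 30)*(-30) = (1/(¼ - 6) - 30)*(-30) = (1/(-23/4) - 30)*(-30) = (-4/23 - 30)*(-30) = -694/23*(-30) = 20820/23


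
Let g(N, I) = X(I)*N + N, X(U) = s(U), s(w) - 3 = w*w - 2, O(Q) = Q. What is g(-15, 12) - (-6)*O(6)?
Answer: -2154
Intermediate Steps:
s(w) = 1 + w² (s(w) = 3 + (w*w - 2) = 3 + (w² - 2) = 3 + (-2 + w²) = 1 + w²)
X(U) = 1 + U²
g(N, I) = N + N*(1 + I²) (g(N, I) = (1 + I²)*N + N = N*(1 + I²) + N = N + N*(1 + I²))
g(-15, 12) - (-6)*O(6) = -15*(2 + 12²) - (-6)*6 = -15*(2 + 144) - 1*(-36) = -15*146 + 36 = -2190 + 36 = -2154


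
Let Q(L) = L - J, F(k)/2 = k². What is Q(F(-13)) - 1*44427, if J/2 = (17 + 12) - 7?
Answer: -44133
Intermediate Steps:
F(k) = 2*k²
J = 44 (J = 2*((17 + 12) - 7) = 2*(29 - 7) = 2*22 = 44)
Q(L) = -44 + L (Q(L) = L - 1*44 = L - 44 = -44 + L)
Q(F(-13)) - 1*44427 = (-44 + 2*(-13)²) - 1*44427 = (-44 + 2*169) - 44427 = (-44 + 338) - 44427 = 294 - 44427 = -44133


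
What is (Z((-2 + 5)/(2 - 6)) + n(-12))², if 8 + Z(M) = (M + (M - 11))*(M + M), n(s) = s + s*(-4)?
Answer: 34969/16 ≈ 2185.6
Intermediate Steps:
n(s) = -3*s (n(s) = s - 4*s = -3*s)
Z(M) = -8 + 2*M*(-11 + 2*M) (Z(M) = -8 + (M + (M - 11))*(M + M) = -8 + (M + (-11 + M))*(2*M) = -8 + (-11 + 2*M)*(2*M) = -8 + 2*M*(-11 + 2*M))
(Z((-2 + 5)/(2 - 6)) + n(-12))² = ((-8 - 22*(-2 + 5)/(2 - 6) + 4*((-2 + 5)/(2 - 6))²) - 3*(-12))² = ((-8 - 66/(-4) + 4*(3/(-4))²) + 36)² = ((-8 - 66*(-1)/4 + 4*(3*(-¼))²) + 36)² = ((-8 - 22*(-¾) + 4*(-¾)²) + 36)² = ((-8 + 33/2 + 4*(9/16)) + 36)² = ((-8 + 33/2 + 9/4) + 36)² = (43/4 + 36)² = (187/4)² = 34969/16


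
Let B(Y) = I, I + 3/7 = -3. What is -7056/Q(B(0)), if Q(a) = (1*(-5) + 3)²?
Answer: -1764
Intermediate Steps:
I = -24/7 (I = -3/7 - 3 = -24/7 ≈ -3.4286)
B(Y) = -24/7
Q(a) = 4 (Q(a) = (-5 + 3)² = (-2)² = 4)
-7056/Q(B(0)) = -7056/4 = -7056*¼ = -1764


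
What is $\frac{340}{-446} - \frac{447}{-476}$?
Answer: $\frac{18761}{106148} \approx 0.17674$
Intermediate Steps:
$\frac{340}{-446} - \frac{447}{-476} = 340 \left(- \frac{1}{446}\right) - - \frac{447}{476} = - \frac{170}{223} + \frac{447}{476} = \frac{18761}{106148}$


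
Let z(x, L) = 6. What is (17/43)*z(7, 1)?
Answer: 102/43 ≈ 2.3721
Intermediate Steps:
(17/43)*z(7, 1) = (17/43)*6 = 102/43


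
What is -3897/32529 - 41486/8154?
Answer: -230212372/44206911 ≈ -5.2076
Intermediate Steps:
-3897/32529 - 41486/8154 = -3897*1/32529 - 41486*1/8154 = -1299/10843 - 20743/4077 = -230212372/44206911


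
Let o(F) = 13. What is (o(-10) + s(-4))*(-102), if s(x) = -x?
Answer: -1734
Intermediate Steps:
(o(-10) + s(-4))*(-102) = (13 - 1*(-4))*(-102) = (13 + 4)*(-102) = 17*(-102) = -1734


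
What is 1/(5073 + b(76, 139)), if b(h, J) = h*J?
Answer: 1/15637 ≈ 6.3951e-5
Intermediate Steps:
b(h, J) = J*h
1/(5073 + b(76, 139)) = 1/(5073 + 139*76) = 1/(5073 + 10564) = 1/15637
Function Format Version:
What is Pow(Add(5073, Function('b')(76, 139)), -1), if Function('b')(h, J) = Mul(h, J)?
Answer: Rational(1, 15637) ≈ 6.3951e-5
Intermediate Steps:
Function('b')(h, J) = Mul(J, h)
Pow(Add(5073, Function('b')(76, 139)), -1) = Pow(Add(5073, Mul(139, 76)), -1) = Pow(Add(5073, 10564), -1) = Pow(15637, -1) = Rational(1, 15637)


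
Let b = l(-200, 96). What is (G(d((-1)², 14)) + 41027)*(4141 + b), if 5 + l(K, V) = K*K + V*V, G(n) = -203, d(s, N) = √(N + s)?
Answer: 2178042048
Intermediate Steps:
l(K, V) = -5 + K² + V² (l(K, V) = -5 + (K*K + V*V) = -5 + (K² + V²) = -5 + K² + V²)
b = 49211 (b = -5 + (-200)² + 96² = -5 + 40000 + 9216 = 49211)
(G(d((-1)², 14)) + 41027)*(4141 + b) = (-203 + 41027)*(4141 + 49211) = 40824*53352 = 2178042048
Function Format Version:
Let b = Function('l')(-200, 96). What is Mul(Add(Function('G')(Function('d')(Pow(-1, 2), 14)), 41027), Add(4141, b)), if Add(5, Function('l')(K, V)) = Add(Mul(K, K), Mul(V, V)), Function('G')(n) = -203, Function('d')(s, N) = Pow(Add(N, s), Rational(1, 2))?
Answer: 2178042048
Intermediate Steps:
Function('l')(K, V) = Add(-5, Pow(K, 2), Pow(V, 2)) (Function('l')(K, V) = Add(-5, Add(Mul(K, K), Mul(V, V))) = Add(-5, Add(Pow(K, 2), Pow(V, 2))) = Add(-5, Pow(K, 2), Pow(V, 2)))
b = 49211 (b = Add(-5, Pow(-200, 2), Pow(96, 2)) = Add(-5, 40000, 9216) = 49211)
Mul(Add(Function('G')(Function('d')(Pow(-1, 2), 14)), 41027), Add(4141, b)) = Mul(Add(-203, 41027), Add(4141, 49211)) = Mul(40824, 53352) = 2178042048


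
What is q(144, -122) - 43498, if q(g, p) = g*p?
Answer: -61066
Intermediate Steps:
q(144, -122) - 43498 = 144*(-122) - 43498 = -17568 - 43498 = -61066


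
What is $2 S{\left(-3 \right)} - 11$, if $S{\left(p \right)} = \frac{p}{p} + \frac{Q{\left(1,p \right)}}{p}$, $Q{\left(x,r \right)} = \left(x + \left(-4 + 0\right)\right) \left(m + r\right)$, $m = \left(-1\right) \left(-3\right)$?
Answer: $-9$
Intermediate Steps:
$m = 3$
$Q{\left(x,r \right)} = \left(-4 + x\right) \left(3 + r\right)$ ($Q{\left(x,r \right)} = \left(x + \left(-4 + 0\right)\right) \left(3 + r\right) = \left(x - 4\right) \left(3 + r\right) = \left(-4 + x\right) \left(3 + r\right)$)
$S{\left(p \right)} = 1 + \frac{-9 - 3 p}{p}$ ($S{\left(p \right)} = \frac{p}{p} + \frac{-12 - 4 p + 3 \cdot 1 + p 1}{p} = 1 + \frac{-12 - 4 p + 3 + p}{p} = 1 + \frac{-9 - 3 p}{p}$)
$2 S{\left(-3 \right)} - 11 = 2 \left(-2 - \frac{9}{-3}\right) - 11 = 2 \left(-2 - -3\right) - 11 = 2 \left(-2 + 3\right) - 11 = 2 \cdot 1 - 11 = 2 - 11 = -9$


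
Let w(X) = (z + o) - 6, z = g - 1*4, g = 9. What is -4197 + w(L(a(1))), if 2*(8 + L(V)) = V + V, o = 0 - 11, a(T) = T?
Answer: -4209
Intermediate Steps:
o = -11
z = 5 (z = 9 - 1*4 = 9 - 4 = 5)
L(V) = -8 + V (L(V) = -8 + (V + V)/2 = -8 + (2*V)/2 = -8 + V)
w(X) = -12 (w(X) = (5 - 11) - 6 = -6 - 6 = -12)
-4197 + w(L(a(1))) = -4197 - 12 = -4209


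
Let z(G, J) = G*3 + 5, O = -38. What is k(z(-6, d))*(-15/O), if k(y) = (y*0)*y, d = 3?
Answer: 0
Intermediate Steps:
z(G, J) = 5 + 3*G (z(G, J) = 3*G + 5 = 5 + 3*G)
k(y) = 0 (k(y) = 0*y = 0)
k(z(-6, d))*(-15/O) = 0*(-15/(-38)) = 0*(-15*(-1/38)) = 0*(15/38) = 0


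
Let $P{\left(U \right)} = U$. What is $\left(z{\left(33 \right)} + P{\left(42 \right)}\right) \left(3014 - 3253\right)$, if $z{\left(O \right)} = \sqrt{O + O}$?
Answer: $-10038 - 239 \sqrt{66} \approx -11980.0$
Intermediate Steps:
$z{\left(O \right)} = \sqrt{2} \sqrt{O}$ ($z{\left(O \right)} = \sqrt{2 O} = \sqrt{2} \sqrt{O}$)
$\left(z{\left(33 \right)} + P{\left(42 \right)}\right) \left(3014 - 3253\right) = \left(\sqrt{2} \sqrt{33} + 42\right) \left(3014 - 3253\right) = \left(\sqrt{66} + 42\right) \left(-239\right) = \left(42 + \sqrt{66}\right) \left(-239\right) = -10038 - 239 \sqrt{66}$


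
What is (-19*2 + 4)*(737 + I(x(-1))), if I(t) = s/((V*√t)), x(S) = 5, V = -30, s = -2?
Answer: -25058 - 34*√5/75 ≈ -25059.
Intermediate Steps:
I(t) = 1/(15*√t) (I(t) = -2*(-1/(30*√t)) = -(-1)/(15*√t) = 1/(15*√t))
(-19*2 + 4)*(737 + I(x(-1))) = (-19*2 + 4)*(737 + 1/(15*√5)) = (-38 + 4)*(737 + (√5/5)/15) = -34*(737 + √5/75) = -25058 - 34*√5/75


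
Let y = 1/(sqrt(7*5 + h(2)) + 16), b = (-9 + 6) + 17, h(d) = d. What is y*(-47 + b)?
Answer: -176/73 + 11*sqrt(37)/73 ≈ -1.4944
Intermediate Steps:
b = 14 (b = -3 + 17 = 14)
y = 1/(16 + sqrt(37)) (y = 1/(sqrt(7*5 + 2) + 16) = 1/(sqrt(35 + 2) + 16) = 1/(sqrt(37) + 16) = 1/(16 + sqrt(37)) ≈ 0.045284)
y*(-47 + b) = (16/219 - sqrt(37)/219)*(-47 + 14) = (16/219 - sqrt(37)/219)*(-33) = -176/73 + 11*sqrt(37)/73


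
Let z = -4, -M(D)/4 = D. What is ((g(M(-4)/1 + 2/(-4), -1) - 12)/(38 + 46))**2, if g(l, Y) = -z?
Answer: 4/441 ≈ 0.0090703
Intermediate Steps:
M(D) = -4*D
g(l, Y) = 4 (g(l, Y) = -1*(-4) = 4)
((g(M(-4)/1 + 2/(-4), -1) - 12)/(38 + 46))**2 = ((4 - 12)/(38 + 46))**2 = (-8/84)**2 = (-8*1/84)**2 = (-2/21)**2 = 4/441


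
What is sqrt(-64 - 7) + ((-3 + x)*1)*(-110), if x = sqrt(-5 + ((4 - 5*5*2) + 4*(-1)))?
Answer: 330 + I*sqrt(71) - 110*I*sqrt(55) ≈ 330.0 - 807.36*I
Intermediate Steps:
x = I*sqrt(55) (x = sqrt(-5 + ((4 - 25*2) - 4)) = sqrt(-5 + ((4 - 50) - 4)) = sqrt(-5 + (-46 - 4)) = sqrt(-5 - 50) = sqrt(-55) = I*sqrt(55) ≈ 7.4162*I)
sqrt(-64 - 7) + ((-3 + x)*1)*(-110) = sqrt(-64 - 7) + ((-3 + I*sqrt(55))*1)*(-110) = sqrt(-71) + (-3 + I*sqrt(55))*(-110) = I*sqrt(71) + (330 - 110*I*sqrt(55)) = 330 + I*sqrt(71) - 110*I*sqrt(55)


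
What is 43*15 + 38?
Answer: 683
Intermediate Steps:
43*15 + 38 = 645 + 38 = 683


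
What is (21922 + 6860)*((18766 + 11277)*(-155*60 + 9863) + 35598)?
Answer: 487849345074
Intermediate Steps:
(21922 + 6860)*((18766 + 11277)*(-155*60 + 9863) + 35598) = 28782*(30043*(-9300 + 9863) + 35598) = 28782*(30043*563 + 35598) = 28782*(16914209 + 35598) = 28782*16949807 = 487849345074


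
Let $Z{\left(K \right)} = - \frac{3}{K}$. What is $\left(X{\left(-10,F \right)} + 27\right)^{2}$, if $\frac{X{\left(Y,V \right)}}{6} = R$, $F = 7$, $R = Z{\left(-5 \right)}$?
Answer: $\frac{23409}{25} \approx 936.36$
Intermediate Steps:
$R = \frac{3}{5}$ ($R = - \frac{3}{-5} = \left(-3\right) \left(- \frac{1}{5}\right) = \frac{3}{5} \approx 0.6$)
$X{\left(Y,V \right)} = \frac{18}{5}$ ($X{\left(Y,V \right)} = 6 \cdot \frac{3}{5} = \frac{18}{5}$)
$\left(X{\left(-10,F \right)} + 27\right)^{2} = \left(\frac{18}{5} + 27\right)^{2} = \left(\frac{153}{5}\right)^{2} = \frac{23409}{25}$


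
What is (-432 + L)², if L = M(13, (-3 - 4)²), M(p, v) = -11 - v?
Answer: 242064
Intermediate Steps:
L = -60 (L = -11 - (-3 - 4)² = -11 - 1*(-7)² = -11 - 1*49 = -11 - 49 = -60)
(-432 + L)² = (-432 - 60)² = (-492)² = 242064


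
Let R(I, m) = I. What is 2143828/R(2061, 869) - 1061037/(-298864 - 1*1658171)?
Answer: 1399244409079/1344483045 ≈ 1040.7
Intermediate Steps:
2143828/R(2061, 869) - 1061037/(-298864 - 1*1658171) = 2143828/2061 - 1061037/(-298864 - 1*1658171) = 2143828*(1/2061) - 1061037/(-298864 - 1658171) = 2143828/2061 - 1061037/(-1957035) = 2143828/2061 - 1061037*(-1/1957035) = 2143828/2061 + 353679/652345 = 1399244409079/1344483045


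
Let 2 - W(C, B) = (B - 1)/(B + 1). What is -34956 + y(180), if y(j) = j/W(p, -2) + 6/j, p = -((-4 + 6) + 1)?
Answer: -1054079/30 ≈ -35136.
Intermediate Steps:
p = -3 (p = -(2 + 1) = -1*3 = -3)
W(C, B) = 2 - (-1 + B)/(1 + B) (W(C, B) = 2 - (B - 1)/(B + 1) = 2 - (-1 + B)/(1 + B))
y(j) = -j + 6/j (y(j) = j/(((3 - 2)/(1 - 2))) + 6/j = j/((1/(-1))) + 6/j = j/((-1*1)) + 6/j = j/(-1) + 6/j = j*(-1) + 6/j = -j + 6/j)
-34956 + y(180) = -34956 + (-1*180 + 6/180) = -34956 + (-180 + 6*(1/180)) = -34956 + (-180 + 1/30) = -34956 - 5399/30 = -1054079/30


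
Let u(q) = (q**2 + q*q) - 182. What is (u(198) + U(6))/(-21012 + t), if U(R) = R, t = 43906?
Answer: 39116/11447 ≈ 3.4171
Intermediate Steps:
u(q) = -182 + 2*q**2 (u(q) = (q**2 + q**2) - 182 = 2*q**2 - 182 = -182 + 2*q**2)
(u(198) + U(6))/(-21012 + t) = ((-182 + 2*198**2) + 6)/(-21012 + 43906) = ((-182 + 2*39204) + 6)/22894 = ((-182 + 78408) + 6)*(1/22894) = (78226 + 6)*(1/22894) = 78232*(1/22894) = 39116/11447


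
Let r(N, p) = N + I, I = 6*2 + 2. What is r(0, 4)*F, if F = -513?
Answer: -7182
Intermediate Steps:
I = 14 (I = 12 + 2 = 14)
r(N, p) = 14 + N (r(N, p) = N + 14 = 14 + N)
r(0, 4)*F = (14 + 0)*(-513) = 14*(-513) = -7182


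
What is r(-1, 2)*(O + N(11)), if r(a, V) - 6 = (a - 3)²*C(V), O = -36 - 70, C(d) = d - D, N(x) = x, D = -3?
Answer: -8170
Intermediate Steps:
C(d) = 3 + d (C(d) = d - 1*(-3) = d + 3 = 3 + d)
O = -106
r(a, V) = 6 + (-3 + a)²*(3 + V) (r(a, V) = 6 + (a - 3)²*(3 + V) = 6 + (-3 + a)²*(3 + V))
r(-1, 2)*(O + N(11)) = (6 + (-3 - 1)²*(3 + 2))*(-106 + 11) = (6 + (-4)²*5)*(-95) = (6 + 16*5)*(-95) = (6 + 80)*(-95) = 86*(-95) = -8170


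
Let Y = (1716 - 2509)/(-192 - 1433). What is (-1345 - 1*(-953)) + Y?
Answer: -48939/125 ≈ -391.51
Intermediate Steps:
Y = 61/125 (Y = -793/(-1625) = -793*(-1/1625) = 61/125 ≈ 0.48800)
(-1345 - 1*(-953)) + Y = (-1345 - 1*(-953)) + 61/125 = (-1345 + 953) + 61/125 = -392 + 61/125 = -48939/125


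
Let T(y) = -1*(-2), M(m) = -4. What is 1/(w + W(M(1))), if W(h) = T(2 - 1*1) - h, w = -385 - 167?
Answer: -1/546 ≈ -0.0018315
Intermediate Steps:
w = -552
T(y) = 2
W(h) = 2 - h
1/(w + W(M(1))) = 1/(-552 + (2 - 1*(-4))) = 1/(-552 + (2 + 4)) = 1/(-552 + 6) = 1/(-546) = -1/546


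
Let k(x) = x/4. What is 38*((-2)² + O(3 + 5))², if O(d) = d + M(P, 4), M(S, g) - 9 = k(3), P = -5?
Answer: 143811/8 ≈ 17976.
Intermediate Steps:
k(x) = x/4 (k(x) = x*(¼) = x/4)
M(S, g) = 39/4 (M(S, g) = 9 + (¼)*3 = 9 + ¾ = 39/4)
O(d) = 39/4 + d (O(d) = d + 39/4 = 39/4 + d)
38*((-2)² + O(3 + 5))² = 38*((-2)² + (39/4 + (3 + 5)))² = 38*(4 + (39/4 + 8))² = 38*(4 + 71/4)² = 38*(87/4)² = 38*(7569/16) = 143811/8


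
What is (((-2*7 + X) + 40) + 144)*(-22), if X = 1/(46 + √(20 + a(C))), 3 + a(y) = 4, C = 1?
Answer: -7836312/2095 + 22*√21/2095 ≈ -3740.4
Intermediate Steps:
a(y) = 1 (a(y) = -3 + 4 = 1)
X = 1/(46 + √21) (X = 1/(46 + √(20 + 1)) = 1/(46 + √21) ≈ 0.019770)
(((-2*7 + X) + 40) + 144)*(-22) = (((-2*7 + (46/2095 - √21/2095)) + 40) + 144)*(-22) = (((-14 + (46/2095 - √21/2095)) + 40) + 144)*(-22) = (((-29284/2095 - √21/2095) + 40) + 144)*(-22) = ((54516/2095 - √21/2095) + 144)*(-22) = (356196/2095 - √21/2095)*(-22) = -7836312/2095 + 22*√21/2095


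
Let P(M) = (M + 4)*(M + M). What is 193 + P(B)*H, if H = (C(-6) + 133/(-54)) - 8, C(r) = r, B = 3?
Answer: -4486/9 ≈ -498.44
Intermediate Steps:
P(M) = 2*M*(4 + M) (P(M) = (4 + M)*(2*M) = 2*M*(4 + M))
H = -889/54 (H = (-6 + 133/(-54)) - 8 = (-6 + 133*(-1/54)) - 8 = (-6 - 133/54) - 8 = -457/54 - 8 = -889/54 ≈ -16.463)
193 + P(B)*H = 193 + (2*3*(4 + 3))*(-889/54) = 193 + (2*3*7)*(-889/54) = 193 + 42*(-889/54) = 193 - 6223/9 = -4486/9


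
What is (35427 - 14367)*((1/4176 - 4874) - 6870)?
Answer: -28690121655/116 ≈ -2.4733e+8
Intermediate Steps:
(35427 - 14367)*((1/4176 - 4874) - 6870) = 21060*((1/4176 - 4874) - 6870) = 21060*(-20353823/4176 - 6870) = 21060*(-49042943/4176) = -28690121655/116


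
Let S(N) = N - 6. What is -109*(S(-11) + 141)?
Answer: -13516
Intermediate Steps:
S(N) = -6 + N
-109*(S(-11) + 141) = -109*((-6 - 11) + 141) = -109*(-17 + 141) = -109*124 = -13516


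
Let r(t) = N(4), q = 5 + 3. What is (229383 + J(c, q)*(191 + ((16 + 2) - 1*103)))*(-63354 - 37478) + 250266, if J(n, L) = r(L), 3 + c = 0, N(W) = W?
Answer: -23171649158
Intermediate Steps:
c = -3 (c = -3 + 0 = -3)
q = 8
r(t) = 4
J(n, L) = 4
(229383 + J(c, q)*(191 + ((16 + 2) - 1*103)))*(-63354 - 37478) + 250266 = (229383 + 4*(191 + ((16 + 2) - 1*103)))*(-63354 - 37478) + 250266 = (229383 + 4*(191 + (18 - 103)))*(-100832) + 250266 = (229383 + 4*(191 - 85))*(-100832) + 250266 = (229383 + 4*106)*(-100832) + 250266 = (229383 + 424)*(-100832) + 250266 = 229807*(-100832) + 250266 = -23171899424 + 250266 = -23171649158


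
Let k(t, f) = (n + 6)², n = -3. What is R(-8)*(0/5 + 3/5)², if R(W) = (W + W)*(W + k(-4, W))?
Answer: -144/25 ≈ -5.7600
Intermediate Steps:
k(t, f) = 9 (k(t, f) = (-3 + 6)² = 3² = 9)
R(W) = 2*W*(9 + W) (R(W) = (W + W)*(W + 9) = (2*W)*(9 + W) = 2*W*(9 + W))
R(-8)*(0/5 + 3/5)² = (2*(-8)*(9 - 8))*(0/5 + 3/5)² = (2*(-8)*1)*(0*(⅕) + 3*(⅕))² = -16*(0 + ⅗)² = -16*(⅗)² = -16*9/25 = -144/25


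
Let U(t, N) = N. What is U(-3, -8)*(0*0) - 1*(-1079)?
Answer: 1079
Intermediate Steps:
U(-3, -8)*(0*0) - 1*(-1079) = -0*0 - 1*(-1079) = -8*0 + 1079 = 0 + 1079 = 1079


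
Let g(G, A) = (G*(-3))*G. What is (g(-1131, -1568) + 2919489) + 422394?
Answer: -495600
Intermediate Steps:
g(G, A) = -3*G**2 (g(G, A) = (-3*G)*G = -3*G**2)
(g(-1131, -1568) + 2919489) + 422394 = (-3*(-1131)**2 + 2919489) + 422394 = (-3*1279161 + 2919489) + 422394 = (-3837483 + 2919489) + 422394 = -917994 + 422394 = -495600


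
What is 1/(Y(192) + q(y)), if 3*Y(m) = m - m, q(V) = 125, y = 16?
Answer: 1/125 ≈ 0.0080000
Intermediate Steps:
Y(m) = 0 (Y(m) = (m - m)/3 = (1/3)*0 = 0)
1/(Y(192) + q(y)) = 1/(0 + 125) = 1/125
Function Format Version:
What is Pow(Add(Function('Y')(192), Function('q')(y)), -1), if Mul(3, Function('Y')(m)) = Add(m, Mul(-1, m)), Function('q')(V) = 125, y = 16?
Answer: Rational(1, 125) ≈ 0.0080000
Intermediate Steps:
Function('Y')(m) = 0 (Function('Y')(m) = Mul(Rational(1, 3), Add(m, Mul(-1, m))) = Mul(Rational(1, 3), 0) = 0)
Pow(Add(Function('Y')(192), Function('q')(y)), -1) = Pow(Add(0, 125), -1) = Pow(125, -1) = Rational(1, 125)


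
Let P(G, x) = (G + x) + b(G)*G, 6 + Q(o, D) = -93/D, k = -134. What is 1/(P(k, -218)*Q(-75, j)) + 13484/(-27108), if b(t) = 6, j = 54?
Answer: -270771889/544477734 ≈ -0.49731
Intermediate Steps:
Q(o, D) = -6 - 93/D
P(G, x) = x + 7*G (P(G, x) = (G + x) + 6*G = x + 7*G)
1/(P(k, -218)*Q(-75, j)) + 13484/(-27108) = 1/((-218 + 7*(-134))*(-6 - 93/54)) + 13484/(-27108) = 1/((-218 - 938)*(-6 - 93*1/54)) + 13484*(-1/27108) = 1/((-1156)*(-6 - 31/18)) - 3371/6777 = -1/(1156*(-139/18)) - 3371/6777 = -1/1156*(-18/139) - 3371/6777 = 9/80342 - 3371/6777 = -270771889/544477734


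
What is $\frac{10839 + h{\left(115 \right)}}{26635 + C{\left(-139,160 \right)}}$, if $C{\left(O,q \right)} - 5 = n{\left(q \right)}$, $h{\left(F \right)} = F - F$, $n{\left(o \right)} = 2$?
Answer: $\frac{10839}{26642} \approx 0.40684$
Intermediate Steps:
$h{\left(F \right)} = 0$
$C{\left(O,q \right)} = 7$ ($C{\left(O,q \right)} = 5 + 2 = 7$)
$\frac{10839 + h{\left(115 \right)}}{26635 + C{\left(-139,160 \right)}} = \frac{10839 + 0}{26635 + 7} = \frac{10839}{26642}$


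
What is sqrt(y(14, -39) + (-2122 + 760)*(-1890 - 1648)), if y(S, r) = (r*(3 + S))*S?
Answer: 3*sqrt(534386) ≈ 2193.1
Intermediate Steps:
y(S, r) = S*r*(3 + S)
sqrt(y(14, -39) + (-2122 + 760)*(-1890 - 1648)) = sqrt(14*(-39)*(3 + 14) + (-2122 + 760)*(-1890 - 1648)) = sqrt(14*(-39)*17 - 1362*(-3538)) = sqrt(-9282 + 4818756) = sqrt(4809474) = 3*sqrt(534386)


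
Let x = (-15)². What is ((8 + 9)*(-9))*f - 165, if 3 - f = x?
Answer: 33801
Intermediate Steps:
x = 225
f = -222 (f = 3 - 1*225 = 3 - 225 = -222)
((8 + 9)*(-9))*f - 165 = ((8 + 9)*(-9))*(-222) - 165 = (17*(-9))*(-222) - 165 = -153*(-222) - 165 = 33966 - 165 = 33801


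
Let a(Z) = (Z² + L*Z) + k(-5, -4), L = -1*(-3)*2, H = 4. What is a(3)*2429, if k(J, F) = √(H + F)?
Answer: 65583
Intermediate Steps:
k(J, F) = √(4 + F)
L = 6 (L = 3*2 = 6)
a(Z) = Z² + 6*Z (a(Z) = (Z² + 6*Z) + √(4 - 4) = (Z² + 6*Z) + √0 = (Z² + 6*Z) + 0 = Z² + 6*Z)
a(3)*2429 = (3*(6 + 3))*2429 = (3*9)*2429 = 27*2429 = 65583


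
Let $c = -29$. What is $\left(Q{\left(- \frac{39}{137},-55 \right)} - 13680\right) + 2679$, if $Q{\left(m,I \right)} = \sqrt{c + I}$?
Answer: $-11001 + 2 i \sqrt{21} \approx -11001.0 + 9.1651 i$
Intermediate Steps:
$Q{\left(m,I \right)} = \sqrt{-29 + I}$
$\left(Q{\left(- \frac{39}{137},-55 \right)} - 13680\right) + 2679 = \left(\sqrt{-29 - 55} - 13680\right) + 2679 = \left(\sqrt{-84} - 13680\right) + 2679 = \left(2 i \sqrt{21} - 13680\right) + 2679 = \left(-13680 + 2 i \sqrt{21}\right) + 2679 = -11001 + 2 i \sqrt{21}$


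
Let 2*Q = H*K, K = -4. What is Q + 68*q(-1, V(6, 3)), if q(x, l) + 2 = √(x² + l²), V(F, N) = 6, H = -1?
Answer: -134 + 68*√37 ≈ 279.63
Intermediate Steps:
q(x, l) = -2 + √(l² + x²) (q(x, l) = -2 + √(x² + l²) = -2 + √(l² + x²))
Q = 2 (Q = (-1*(-4))/2 = (½)*4 = 2)
Q + 68*q(-1, V(6, 3)) = 2 + 68*(-2 + √(6² + (-1)²)) = 2 + 68*(-2 + √(36 + 1)) = 2 + 68*(-2 + √37) = 2 + (-136 + 68*√37) = -134 + 68*√37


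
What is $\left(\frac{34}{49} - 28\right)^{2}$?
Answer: $\frac{1790244}{2401} \approx 745.62$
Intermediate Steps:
$\left(\frac{34}{49} - 28\right)^{2} = \left(- \frac{1338}{49}\right)^{2} = \frac{1790244}{2401}$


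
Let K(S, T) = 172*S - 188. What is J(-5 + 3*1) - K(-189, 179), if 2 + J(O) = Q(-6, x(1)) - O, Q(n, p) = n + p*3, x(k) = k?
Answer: 32693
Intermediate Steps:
K(S, T) = -188 + 172*S
Q(n, p) = n + 3*p
J(O) = -5 - O (J(O) = -2 + ((-6 + 3*1) - O) = -2 + ((-6 + 3) - O) = -2 + (-3 - O) = -5 - O)
J(-5 + 3*1) - K(-189, 179) = (-5 - (-5 + 3*1)) - (-188 + 172*(-189)) = (-5 - (-5 + 3)) - (-188 - 32508) = (-5 - 1*(-2)) - 1*(-32696) = (-5 + 2) + 32696 = -3 + 32696 = 32693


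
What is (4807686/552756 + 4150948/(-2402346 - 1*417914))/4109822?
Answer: 20406636061/11606640904489660 ≈ 1.7582e-6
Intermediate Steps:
(4807686/552756 + 4150948/(-2402346 - 1*417914))/4109822 = (4807686*(1/552756) + 4150948/(-2402346 - 417914))*(1/4109822) = (801281/92126 + 4150948/(-2820260))*(1/4109822) = (801281/92126 + 4150948*(-1/2820260))*(1/4109822) = (801281/92126 - 45119/30655)*(1/4109822) = (20406636061/2824122530)*(1/4109822) = 20406636061/11606640904489660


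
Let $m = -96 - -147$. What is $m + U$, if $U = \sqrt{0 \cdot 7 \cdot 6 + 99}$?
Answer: $51 + 3 \sqrt{11} \approx 60.95$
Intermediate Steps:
$m = 51$ ($m = -96 + 147 = 51$)
$U = 3 \sqrt{11}$ ($U = \sqrt{0 \cdot 6 + 99} = \sqrt{0 + 99} = \sqrt{99} = 3 \sqrt{11} \approx 9.9499$)
$m + U = 51 + 3 \sqrt{11}$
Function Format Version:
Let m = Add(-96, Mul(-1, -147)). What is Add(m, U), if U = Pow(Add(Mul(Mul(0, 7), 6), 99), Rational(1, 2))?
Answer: Add(51, Mul(3, Pow(11, Rational(1, 2)))) ≈ 60.950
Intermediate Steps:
m = 51 (m = Add(-96, 147) = 51)
U = Mul(3, Pow(11, Rational(1, 2))) (U = Pow(Add(Mul(0, 6), 99), Rational(1, 2)) = Pow(Add(0, 99), Rational(1, 2)) = Pow(99, Rational(1, 2)) = Mul(3, Pow(11, Rational(1, 2))) ≈ 9.9499)
Add(m, U) = Add(51, Mul(3, Pow(11, Rational(1, 2))))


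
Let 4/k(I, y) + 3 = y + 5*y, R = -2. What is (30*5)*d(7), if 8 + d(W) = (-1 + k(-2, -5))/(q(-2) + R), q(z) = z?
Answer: -25475/22 ≈ -1158.0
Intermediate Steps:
k(I, y) = 4/(-3 + 6*y) (k(I, y) = 4/(-3 + (y + 5*y)) = 4/(-3 + 6*y))
d(W) = -1019/132 (d(W) = -8 + (-1 + 4/(3*(-1 + 2*(-5))))/(-2 - 2) = -8 + (-1 + 4/(3*(-1 - 10)))/(-4) = -8 + (-1 + (4/3)/(-11))*(-¼) = -8 + (-1 + (4/3)*(-1/11))*(-¼) = -8 + (-1 - 4/33)*(-¼) = -8 - 37/33*(-¼) = -8 + 37/132 = -1019/132)
(30*5)*d(7) = (30*5)*(-1019/132) = 150*(-1019/132) = -25475/22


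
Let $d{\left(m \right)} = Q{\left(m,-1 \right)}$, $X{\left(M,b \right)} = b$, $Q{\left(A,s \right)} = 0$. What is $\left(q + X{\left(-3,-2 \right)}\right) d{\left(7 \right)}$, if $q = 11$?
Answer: $0$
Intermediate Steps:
$d{\left(m \right)} = 0$
$\left(q + X{\left(-3,-2 \right)}\right) d{\left(7 \right)} = \left(11 - 2\right) 0 = 9 \cdot 0 = 0$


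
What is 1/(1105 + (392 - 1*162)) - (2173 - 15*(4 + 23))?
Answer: -2360279/1335 ≈ -1768.0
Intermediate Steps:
1/(1105 + (392 - 1*162)) - (2173 - 15*(4 + 23)) = 1/(1105 + (392 - 162)) - (2173 - 15*27) = 1/(1105 + 230) - (2173 - 405) = 1/1335 - 1*1768 = 1/1335 - 1768 = -2360279/1335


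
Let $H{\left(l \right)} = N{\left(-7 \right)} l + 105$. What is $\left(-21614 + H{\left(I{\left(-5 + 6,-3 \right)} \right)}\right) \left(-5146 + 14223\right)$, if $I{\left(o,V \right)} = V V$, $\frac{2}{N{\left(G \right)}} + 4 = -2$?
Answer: $-195264424$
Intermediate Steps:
$N{\left(G \right)} = - \frac{1}{3}$ ($N{\left(G \right)} = \frac{2}{-4 - 2} = \frac{2}{-6} = 2 \left(- \frac{1}{6}\right) = - \frac{1}{3}$)
$I{\left(o,V \right)} = V^{2}$
$H{\left(l \right)} = 105 - \frac{l}{3}$ ($H{\left(l \right)} = - \frac{l}{3} + 105 = 105 - \frac{l}{3}$)
$\left(-21614 + H{\left(I{\left(-5 + 6,-3 \right)} \right)}\right) \left(-5146 + 14223\right) = \left(-21614 + \left(105 - \frac{\left(-3\right)^{2}}{3}\right)\right) \left(-5146 + 14223\right) = \left(-21614 + \left(105 - 3\right)\right) 9077 = \left(-21614 + 102\right) 9077 = \left(-21512\right) 9077 = -195264424$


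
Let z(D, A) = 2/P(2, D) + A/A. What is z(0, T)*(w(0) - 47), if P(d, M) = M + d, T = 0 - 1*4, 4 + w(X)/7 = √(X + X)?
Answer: -150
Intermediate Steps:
w(X) = -28 + 7*√2*√X (w(X) = -28 + 7*√(X + X) = -28 + 7*√(2*X) = -28 + 7*(√2*√X) = -28 + 7*√2*√X)
T = -4 (T = 0 - 4 = -4)
z(D, A) = 1 + 2/(2 + D) (z(D, A) = 2/(D + 2) + A/A = 2/(2 + D) + 1 = 1 + 2/(2 + D))
z(0, T)*(w(0) - 47) = ((4 + 0)/(2 + 0))*((-28 + 7*√2*√0) - 47) = (4/2)*((-28 + 7*√2*0) - 47) = ((½)*4)*((-28 + 0) - 47) = 2*(-28 - 47) = 2*(-75) = -150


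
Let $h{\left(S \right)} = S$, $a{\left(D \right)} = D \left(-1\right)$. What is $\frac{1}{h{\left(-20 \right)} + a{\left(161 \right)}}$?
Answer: $- \frac{1}{181} \approx -0.0055249$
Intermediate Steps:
$a{\left(D \right)} = - D$
$\frac{1}{h{\left(-20 \right)} + a{\left(161 \right)}} = \frac{1}{-20 - 161} = \frac{1}{-181} = - \frac{1}{181}$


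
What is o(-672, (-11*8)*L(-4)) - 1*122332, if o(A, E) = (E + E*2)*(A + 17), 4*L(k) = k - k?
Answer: -122332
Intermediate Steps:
L(k) = 0 (L(k) = (k - k)/4 = (1/4)*0 = 0)
o(A, E) = 3*E*(17 + A) (o(A, E) = (E + 2*E)*(17 + A) = (3*E)*(17 + A) = 3*E*(17 + A))
o(-672, (-11*8)*L(-4)) - 1*122332 = 3*(-11*8*0)*(17 - 672) - 1*122332 = 3*(-88*0)*(-655) - 122332 = 3*0*(-655) - 122332 = 0 - 122332 = -122332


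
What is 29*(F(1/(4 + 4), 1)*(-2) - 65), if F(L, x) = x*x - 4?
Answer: -1711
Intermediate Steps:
F(L, x) = -4 + x**2 (F(L, x) = x**2 - 4 = -4 + x**2)
29*(F(1/(4 + 4), 1)*(-2) - 65) = 29*((-4 + 1**2)*(-2) - 65) = 29*((-4 + 1)*(-2) - 65) = 29*(-3*(-2) - 65) = 29*(6 - 65) = 29*(-59) = -1711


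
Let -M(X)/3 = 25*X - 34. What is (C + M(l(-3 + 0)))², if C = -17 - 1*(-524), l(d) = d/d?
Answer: 285156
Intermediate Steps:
l(d) = 1
C = 507 (C = -17 + 524 = 507)
M(X) = 102 - 75*X (M(X) = -3*(25*X - 34) = -3*(-34 + 25*X) = 102 - 75*X)
(C + M(l(-3 + 0)))² = (507 + (102 - 75*1))² = (507 + (102 - 75))² = (507 + 27)² = 534² = 285156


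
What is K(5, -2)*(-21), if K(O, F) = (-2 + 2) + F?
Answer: 42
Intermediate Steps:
K(O, F) = F (K(O, F) = 0 + F = F)
K(5, -2)*(-21) = -2*(-21) = 42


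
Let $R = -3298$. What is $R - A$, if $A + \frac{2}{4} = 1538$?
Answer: $- \frac{9671}{2} \approx -4835.5$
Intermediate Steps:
$A = \frac{3075}{2}$ ($A = - \frac{1}{2} + 1538 = \frac{3075}{2} \approx 1537.5$)
$R - A = -3298 - \frac{3075}{2} = - \frac{9671}{2}$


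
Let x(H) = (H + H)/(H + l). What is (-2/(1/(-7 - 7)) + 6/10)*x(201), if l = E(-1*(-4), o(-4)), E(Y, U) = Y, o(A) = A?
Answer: 57486/1025 ≈ 56.084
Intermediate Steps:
l = 4 (l = -1*(-4) = 4)
x(H) = 2*H/(4 + H) (x(H) = (H + H)/(H + 4) = (2*H)/(4 + H) = 2*H/(4 + H))
(-2/(1/(-7 - 7)) + 6/10)*x(201) = (-2/(1/(-7 - 7)) + 6/10)*(2*201/(4 + 201)) = (-2/(1/(-14)) + 6*(1/10))*(2*201/205) = (-2/(-1/14) + 3/5)*(2*201*(1/205)) = (-2*(-14) + 3/5)*(402/205) = (28 + 3/5)*(402/205) = (143/5)*(402/205) = 57486/1025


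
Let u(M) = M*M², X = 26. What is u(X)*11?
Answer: 193336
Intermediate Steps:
u(M) = M³
u(X)*11 = 26³*11 = 17576*11 = 193336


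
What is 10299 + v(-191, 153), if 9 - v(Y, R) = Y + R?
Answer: 10346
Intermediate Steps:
v(Y, R) = 9 - R - Y (v(Y, R) = 9 - (Y + R) = 9 - (R + Y) = 9 + (-R - Y) = 9 - R - Y)
10299 + v(-191, 153) = 10299 + (9 - 1*153 - 1*(-191)) = 10299 + (9 - 153 + 191) = 10299 + 47 = 10346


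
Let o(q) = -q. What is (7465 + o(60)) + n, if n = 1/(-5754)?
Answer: 42608369/5754 ≈ 7405.0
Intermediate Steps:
n = -1/5754 ≈ -0.00017379
(7465 + o(60)) + n = (7465 - 1*60) - 1/5754 = (7465 - 60) - 1/5754 = 7405 - 1/5754 = 42608369/5754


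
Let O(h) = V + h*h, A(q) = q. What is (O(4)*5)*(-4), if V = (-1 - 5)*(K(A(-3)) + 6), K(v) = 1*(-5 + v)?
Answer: -560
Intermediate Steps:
K(v) = -5 + v
V = 12 (V = (-1 - 5)*((-5 - 3) + 6) = -6*(-8 + 6) = -6*(-2) = 12)
O(h) = 12 + h² (O(h) = 12 + h*h = 12 + h²)
(O(4)*5)*(-4) = ((12 + 4²)*5)*(-4) = ((12 + 16)*5)*(-4) = (28*5)*(-4) = 140*(-4) = -560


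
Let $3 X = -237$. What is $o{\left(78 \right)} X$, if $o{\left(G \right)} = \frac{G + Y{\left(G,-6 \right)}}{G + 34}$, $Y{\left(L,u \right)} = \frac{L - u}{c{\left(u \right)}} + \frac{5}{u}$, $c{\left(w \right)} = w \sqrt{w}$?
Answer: $- \frac{36577}{672} - \frac{79 i \sqrt{6}}{48} \approx -54.43 - 4.0314 i$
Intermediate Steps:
$X = -79$ ($X = \frac{1}{3} \left(-237\right) = -79$)
$c{\left(w \right)} = w^{\frac{3}{2}}$
$Y{\left(L,u \right)} = \frac{5}{u} + \frac{L - u}{u^{\frac{3}{2}}}$ ($Y{\left(L,u \right)} = \frac{L - u}{u^{\frac{3}{2}}} + \frac{5}{u} = \frac{5}{u} + \frac{L - u}{u^{\frac{3}{2}}}$)
$o{\left(G \right)} = \frac{- \frac{5}{6} + G + \frac{i \sqrt{6}}{6} + \frac{i G \sqrt{6}}{36}}{34 + G}$ ($o{\left(G \right)} = \frac{G + \left(- \frac{1}{i \sqrt{6}} + \frac{5}{-6} + \frac{G}{\left(-6\right) i \sqrt{6}}\right)}{G + 34} = \frac{G + \left(- \frac{\left(-1\right) i \sqrt{6}}{6} + 5 \left(- \frac{1}{6}\right) + G \frac{i \sqrt{6}}{36}\right)}{34 + G} = \frac{G + \left(\frac{i \sqrt{6}}{6} - \frac{5}{6} + \frac{i G \sqrt{6}}{36}\right)}{34 + G} = \frac{G + \left(- \frac{5}{6} + \frac{i \sqrt{6}}{6} + \frac{i G \sqrt{6}}{36}\right)}{34 + G} = \frac{- \frac{5}{6} + G + \frac{i \sqrt{6}}{6} + \frac{i G \sqrt{6}}{36}}{34 + G}$)
$o{\left(78 \right)} X = \frac{-30 + 36 \cdot 78 + 6 i \sqrt{6} + i 78 \sqrt{6}}{36 \left(34 + 78\right)} \left(-79\right) = \frac{-30 + 2808 + 6 i \sqrt{6} + 78 i \sqrt{6}}{36 \cdot 112} \left(-79\right) = \frac{1}{36} \cdot \frac{1}{112} \left(2778 + 84 i \sqrt{6}\right) \left(-79\right) = \left(\frac{463}{672} + \frac{i \sqrt{6}}{48}\right) \left(-79\right) = - \frac{36577}{672} - \frac{79 i \sqrt{6}}{48}$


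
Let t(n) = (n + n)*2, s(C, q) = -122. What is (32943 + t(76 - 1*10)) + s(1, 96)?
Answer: 33085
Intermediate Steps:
t(n) = 4*n (t(n) = (2*n)*2 = 4*n)
(32943 + t(76 - 1*10)) + s(1, 96) = (32943 + 4*(76 - 1*10)) - 122 = (32943 + 4*(76 - 10)) - 122 = (32943 + 4*66) - 122 = (32943 + 264) - 122 = 33207 - 122 = 33085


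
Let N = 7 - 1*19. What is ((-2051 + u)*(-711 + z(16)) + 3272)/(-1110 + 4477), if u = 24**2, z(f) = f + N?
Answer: 80469/259 ≈ 310.69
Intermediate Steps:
N = -12 (N = 7 - 19 = -12)
z(f) = -12 + f (z(f) = f - 12 = -12 + f)
u = 576
((-2051 + u)*(-711 + z(16)) + 3272)/(-1110 + 4477) = ((-2051 + 576)*(-711 + (-12 + 16)) + 3272)/(-1110 + 4477) = (-1475*(-711 + 4) + 3272)/3367 = (-1475*(-707) + 3272)*(1/3367) = (1042825 + 3272)*(1/3367) = 1046097*(1/3367) = 80469/259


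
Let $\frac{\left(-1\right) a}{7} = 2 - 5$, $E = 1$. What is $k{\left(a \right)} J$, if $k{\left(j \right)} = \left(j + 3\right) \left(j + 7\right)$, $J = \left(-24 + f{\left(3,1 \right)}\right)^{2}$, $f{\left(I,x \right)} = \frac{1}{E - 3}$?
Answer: $403368$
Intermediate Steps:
$f{\left(I,x \right)} = - \frac{1}{2}$ ($f{\left(I,x \right)} = \frac{1}{1 - 3} = \frac{1}{-2} = - \frac{1}{2}$)
$a = 21$ ($a = - 7 \left(2 - 5\right) = \left(-7\right) \left(-3\right) = 21$)
$J = \frac{2401}{4}$ ($J = \left(-24 - \frac{1}{2}\right)^{2} = \left(- \frac{49}{2}\right)^{2} = \frac{2401}{4} \approx 600.25$)
$k{\left(j \right)} = \left(3 + j\right) \left(7 + j\right)$
$k{\left(a \right)} J = \left(21 + 21^{2} + 10 \cdot 21\right) \frac{2401}{4} = \left(21 + 441 + 210\right) \frac{2401}{4} = 672 \cdot \frac{2401}{4} = 403368$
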